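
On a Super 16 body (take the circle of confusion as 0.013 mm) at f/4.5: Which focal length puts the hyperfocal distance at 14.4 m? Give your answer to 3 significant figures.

29.0 mm

From H = f²/(N·c) + f, with f ≪ H: f ≈ √(H·N·c) = √(14400 × 4.5 × 0.013) = √842.40 ≈ 29.02 mm.
The +f correction barely moves this — solving exactly, f² + N·c·f − N·c·H = 0 ⇒ f = (−N·c + √((N·c)² + 4·N·c·H))/2 = (−0.0585 + √3369.6)/2 ≈ 28.995 mm, so f ≈ 29.0 mm.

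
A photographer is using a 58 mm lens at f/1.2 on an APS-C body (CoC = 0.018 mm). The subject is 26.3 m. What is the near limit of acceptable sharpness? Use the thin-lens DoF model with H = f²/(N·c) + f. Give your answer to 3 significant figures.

22.5 m

Hyperfocal distance H = f²/(N·c) + f = 58²/(1.2 × 0.018) + 58 = 3364/0.0216 + 58 ≈ 155798.7 mm ≈ 155.8 m.
Near limit Dn = s·(H − f)/(H + s − 2f) = 26300 × (155798.7 − 58) / (155798.7 + 26300 − 2 × 58) = 26300 × 155740.7 / 181982.7 ≈ 22508 mm ≈ 22.5 m.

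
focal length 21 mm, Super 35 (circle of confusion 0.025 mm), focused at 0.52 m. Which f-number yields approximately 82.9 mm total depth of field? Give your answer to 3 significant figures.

f/2.80

Write h = H − f = f²/(N·c). The thin-lens limits are Dn = s·h/(h + (s−f)) and Df = s·h/(h − (s−f)), so DoF = Df − Dn = 2·s·(s−f)·h / (h² − (s−f)²).
That is a quadratic in h: DoF·h² − 2·s·(s−f)·h − DoF·(s−f)² = 0 ⇒ h = (s−f)·(s + √(s² + DoF²)) / DoF = 499 × (520 + √(520² + 82.9²)) / 82.9 = 499 × (520 + 526.567) / 82.9 ≈ 6299.6 mm.
Then N = f²/(c·h) = 21² / (0.025 × 6299.6) = 441 / 157.49 ≈ 2.80.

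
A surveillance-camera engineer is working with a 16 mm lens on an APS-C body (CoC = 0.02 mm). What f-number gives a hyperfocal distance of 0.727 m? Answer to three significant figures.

Rearrange H = f²/(N·c) + f for N: N = f² / ((H − f)·c).
N = 16² / ((727 − 16) × 0.02) = 256 / 14.22 ≈ 18.

f/18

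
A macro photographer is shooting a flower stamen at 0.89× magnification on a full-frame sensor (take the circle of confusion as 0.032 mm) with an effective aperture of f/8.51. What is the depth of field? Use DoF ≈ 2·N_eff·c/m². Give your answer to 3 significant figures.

At magnification m, DoF ≈ 2·N_eff·c/m² = 2 × 8.51 × 0.032 / 0.89² = 0.5446 / 0.7921 ≈ 0.688 mm.

0.688 mm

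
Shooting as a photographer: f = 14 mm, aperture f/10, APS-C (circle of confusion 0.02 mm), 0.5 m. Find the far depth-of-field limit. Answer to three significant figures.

0.992 m

Hyperfocal distance H = f²/(N·c) + f = 14²/(10 × 0.02) + 14 = 196/0.2 + 14 ≈ 994.0 mm ≈ 0.994 m.
Far limit Df = s·(H − f)/(H − s) = 500 × (994.0 − 14) / (994.0 − 500) = 500 × 980.0 / 494.0 ≈ 991.90 mm ≈ 0.992 m.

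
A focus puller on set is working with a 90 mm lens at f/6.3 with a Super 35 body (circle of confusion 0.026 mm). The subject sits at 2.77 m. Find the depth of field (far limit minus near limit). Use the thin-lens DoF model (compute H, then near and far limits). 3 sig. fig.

Hyperfocal distance H = f²/(N·c) + f = 90²/(6.3 × 0.026) + 90 = 8100/0.1638 + 90 ≈ 49540.5 mm ≈ 49.54 m.
Near limit Dn = s·(H − f)/(H + s − 2f) = 2770 × (49540.5 − 90) / (49540.5 + 2770 − 2 × 90) = 2770 × 49450.5 / 52130.5 ≈ 2627.60 mm.
Far limit Df = s·(H − f)/(H − s) = 2770 × (49540.5 − 90) / (49540.5 − 2770) = 2770 × 49450.5 / 46770.5 ≈ 2928.72 mm.
Depth of field = Df − Dn = 2928.72 − 2627.60 ≈ 301.12 mm.

301 mm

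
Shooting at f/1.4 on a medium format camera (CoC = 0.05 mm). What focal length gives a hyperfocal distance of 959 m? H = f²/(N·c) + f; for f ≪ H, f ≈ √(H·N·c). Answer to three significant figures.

From H = f²/(N·c) + f, with f ≪ H: f ≈ √(H·N·c) = √(959000 × 1.4 × 0.05) = √67130 ≈ 259.1 mm.
The +f correction barely moves this — solving exactly, f² + N·c·f − N·c·H = 0 ⇒ f = (−N·c + √((N·c)² + 4·N·c·H))/2 = (−0.07 + √268520)/2 ≈ 259.06 mm, so f ≈ 259 mm.

259 mm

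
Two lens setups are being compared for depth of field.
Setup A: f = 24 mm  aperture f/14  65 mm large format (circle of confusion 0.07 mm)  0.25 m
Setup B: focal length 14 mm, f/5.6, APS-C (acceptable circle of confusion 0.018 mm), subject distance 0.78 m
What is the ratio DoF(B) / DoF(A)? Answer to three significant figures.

Setup A: H = 24²/(14×0.07) + 24 ≈ 611.8 mm; DoF = Df − Dn = 406.18 − 180.57 ≈ 225.61 mm.
Setup B: H = 14²/(5.6×0.018) + 14 ≈ 1958.4 mm; DoF = Df − Dn = 1287.01 − 559.56 ≈ 727.45 mm.
Ratio = 727.45 / 225.61 ≈ 3.22.

3.22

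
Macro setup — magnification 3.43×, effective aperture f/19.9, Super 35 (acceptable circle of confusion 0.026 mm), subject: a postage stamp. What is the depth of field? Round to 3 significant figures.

0.0880 mm

At magnification m, DoF ≈ 2·N_eff·c/m² = 2 × 19.9 × 0.026 / 3.43² = 1.035 / 11.76 ≈ 0.088 mm.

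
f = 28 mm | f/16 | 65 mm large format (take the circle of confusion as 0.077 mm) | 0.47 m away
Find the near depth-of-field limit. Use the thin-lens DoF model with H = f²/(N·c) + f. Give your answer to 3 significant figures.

277 mm

Hyperfocal distance H = f²/(N·c) + f = 28²/(16 × 0.077) + 28 = 784/1.232 + 28 ≈ 664.4 mm ≈ 0.664 m.
Near limit Dn = s·(H − f)/(H + s − 2f) = 470 × (664.4 − 28) / (664.4 + 470 − 2 × 28) = 470 × 636.4 / 1078.4 ≈ 277.36 mm.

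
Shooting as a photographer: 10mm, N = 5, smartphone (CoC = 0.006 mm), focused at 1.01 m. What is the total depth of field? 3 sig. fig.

Hyperfocal distance H = f²/(N·c) + f = 10²/(5 × 0.006) + 10 = 100/0.03 + 10 ≈ 3343.3 mm ≈ 3.343 m.
Near limit Dn = s·(H − f)/(H + s − 2f) = 1010 × (3343.3 − 10) / (3343.3 + 1010 − 2 × 10) = 1010 × 3333.3 / 4333.3 ≈ 776.92 mm.
Far limit Df = s·(H − f)/(H − s) = 1010 × (3343.3 − 10) / (3343.3 − 1010) = 1010 × 3333.3 / 2333.3 ≈ 1442.86 mm.
Depth of field = Df − Dn = 1442.86 − 776.92 ≈ 665.94 mm ≈ 0.666 m.

0.666 m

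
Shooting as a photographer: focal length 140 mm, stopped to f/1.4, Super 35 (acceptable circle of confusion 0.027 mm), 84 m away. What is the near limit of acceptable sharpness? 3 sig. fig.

Hyperfocal distance H = f²/(N·c) + f = 140²/(1.4 × 0.027) + 140 = 19600/0.0378 + 140 ≈ 518658.5 mm ≈ 518.7 m.
Near limit Dn = s·(H − f)/(H + s − 2f) = 84000 × (518658.5 − 140) / (518658.5 + 84000 − 2 × 140) = 84000 × 518518.5 / 602378.5 ≈ 72306 mm ≈ 72.3 m.

72.3 m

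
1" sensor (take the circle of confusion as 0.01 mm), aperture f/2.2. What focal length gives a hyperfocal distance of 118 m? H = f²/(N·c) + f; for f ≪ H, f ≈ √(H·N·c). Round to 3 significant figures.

From H = f²/(N·c) + f, with f ≪ H: f ≈ √(H·N·c) = √(118000 × 2.2 × 0.01) = √2596.0 ≈ 50.95 mm.
Exact: f² + N·c·f − N·c·H = 0 ⇒ f = (−N·c + √((N·c)² + 4·N·c·H))/2 = (−0.022 + √10384)/2 ≈ 50.940 mm ≈ 50.9 mm.

50.9 mm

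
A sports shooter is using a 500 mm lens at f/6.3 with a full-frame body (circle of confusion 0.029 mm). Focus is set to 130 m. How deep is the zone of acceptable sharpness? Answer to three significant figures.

24.8 m

Hyperfocal distance H = f²/(N·c) + f = 500²/(6.3 × 0.029) + 500 = 250000/0.1827 + 500 ≈ 1368863.4 mm ≈ 1369 m.
Near limit Dn = s·(H − f)/(H + s − 2f) = 130000 × (1368863.4 − 500) / (1368863.4 + 130000 − 2 × 500) = 130000 × 1368363.4 / 1497863.4 ≈ 118761 mm.
Far limit Df = s·(H − f)/(H − s) = 130000 × (1368863.4 − 500) / (1368863.4 − 130000) = 130000 × 1368363.4 / 1238863.4 ≈ 143589 mm.
Depth of field = Df − Dn = 143589 − 118761 ≈ 24828 mm ≈ 24.8 m.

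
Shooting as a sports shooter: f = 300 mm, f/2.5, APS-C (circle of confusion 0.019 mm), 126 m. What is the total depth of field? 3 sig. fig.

16.8 m

Hyperfocal distance H = f²/(N·c) + f = 300²/(2.5 × 0.019) + 300 = 90000/0.0475 + 300 ≈ 1895036.8 mm ≈ 1895 m.
Near limit Dn = s·(H − f)/(H + s − 2f) = 126000 × (1895036.8 − 300) / (1895036.8 + 126000 − 2 × 300) = 126000 × 1894736.8 / 2020436.8 ≈ 118161 mm.
Far limit Df = s·(H − f)/(H − s) = 126000 × (1895036.8 − 300) / (1895036.8 − 126000) = 126000 × 1894736.8 / 1769036.8 ≈ 134953 mm.
Depth of field = Df − Dn = 134953 − 118161 ≈ 16792 mm ≈ 16.8 m.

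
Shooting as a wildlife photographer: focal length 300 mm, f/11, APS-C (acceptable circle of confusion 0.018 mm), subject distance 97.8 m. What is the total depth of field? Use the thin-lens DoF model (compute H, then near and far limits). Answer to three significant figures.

Hyperfocal distance H = f²/(N·c) + f = 300²/(11 × 0.018) + 300 = 90000/0.198 + 300 ≈ 454845.5 mm ≈ 454.8 m.
Near limit Dn = s·(H − f)/(H + s − 2f) = 97800 × (454845.5 − 300) / (454845.5 + 97800 − 2 × 300) = 97800 × 454545.5 / 552045.5 ≈ 80527 mm.
Far limit Df = s·(H − f)/(H − s) = 97800 × (454845.5 − 300) / (454845.5 − 97800) = 97800 × 454545.5 / 357045.5 ≈ 124507 mm.
Depth of field = Df − Dn = 124507 − 80527 ≈ 43980 mm ≈ 44.0 m.

44.0 m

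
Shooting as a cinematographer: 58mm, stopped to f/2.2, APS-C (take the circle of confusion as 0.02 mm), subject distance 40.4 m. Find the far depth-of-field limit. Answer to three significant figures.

85.5 m

Hyperfocal distance H = f²/(N·c) + f = 58²/(2.2 × 0.02) + 58 = 3364/0.044 + 58 ≈ 76512.5 mm ≈ 76.51 m.
Far limit Df = s·(H − f)/(H − s) = 40400 × (76512.5 − 58) / (76512.5 − 40400) = 40400 × 76454.5 / 36112.5 ≈ 85532 mm ≈ 85.5 m.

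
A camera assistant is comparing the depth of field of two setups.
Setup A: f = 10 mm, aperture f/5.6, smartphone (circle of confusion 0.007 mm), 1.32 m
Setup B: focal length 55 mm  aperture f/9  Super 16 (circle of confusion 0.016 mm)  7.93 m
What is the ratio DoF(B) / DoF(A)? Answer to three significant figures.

3.76

Setup A: H = 10²/(5.6×0.007) + 10 ≈ 2561.0 mm; DoF = Df − Dn = 2713.4 − 872.1 ≈ 1841.3 mm.
Setup B: H = 55²/(9×0.016) + 55 ≈ 21061.9 mm; DoF = Df − Dn = 12685.5 − 5767.8 ≈ 6917.7 mm.
Ratio = 6917.7 / 1841.3 ≈ 3.76.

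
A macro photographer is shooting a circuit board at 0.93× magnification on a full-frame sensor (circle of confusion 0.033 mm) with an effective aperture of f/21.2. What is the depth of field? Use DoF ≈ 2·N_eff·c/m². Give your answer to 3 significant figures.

At magnification m, DoF ≈ 2·N_eff·c/m² = 2 × 21.2 × 0.033 / 0.93² = 1.399 / 0.8649 ≈ 1.62 mm.

1.62 mm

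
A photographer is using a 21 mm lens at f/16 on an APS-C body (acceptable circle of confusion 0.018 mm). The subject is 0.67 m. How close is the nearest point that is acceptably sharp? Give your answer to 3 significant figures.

471 mm

Hyperfocal distance H = f²/(N·c) + f = 21²/(16 × 0.018) + 21 = 441/0.288 + 21 ≈ 1552.3 mm ≈ 1.552 m.
Near limit Dn = s·(H − f)/(H + s − 2f) = 670 × (1552.3 − 21) / (1552.3 + 670 − 2 × 21) = 670 × 1531.3 / 2180.2 ≈ 470.56 mm.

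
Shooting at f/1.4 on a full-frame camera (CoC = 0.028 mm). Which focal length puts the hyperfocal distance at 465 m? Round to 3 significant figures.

135 mm

From H = f²/(N·c) + f, with f ≪ H: f ≈ √(H·N·c) = √(465000 × 1.4 × 0.028) = √18228 ≈ 135.0 mm.
The +f correction barely moves this — solving exactly, f² + N·c·f − N·c·H = 0 ⇒ f = (−N·c + √((N·c)² + 4·N·c·H))/2 = (−0.0392 + √72912)/2 ≈ 134.99 mm, so f ≈ 135 mm.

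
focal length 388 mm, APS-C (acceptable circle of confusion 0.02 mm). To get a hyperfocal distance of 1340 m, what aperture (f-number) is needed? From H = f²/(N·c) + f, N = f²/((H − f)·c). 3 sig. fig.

Rearrange H = f²/(N·c) + f for N: N = f² / ((H − f)·c).
N = 388² / ((1340000 − 388) × 0.02) = 150544 / 26792 ≈ 5.62.

f/5.62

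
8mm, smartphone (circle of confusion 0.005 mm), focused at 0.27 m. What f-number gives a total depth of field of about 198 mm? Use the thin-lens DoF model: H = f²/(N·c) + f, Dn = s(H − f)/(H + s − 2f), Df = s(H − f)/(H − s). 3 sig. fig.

f/16

Write h = H − f = f²/(N·c). The thin-lens limits are Dn = s·h/(h + (s−f)) and Df = s·h/(h − (s−f)), so DoF = Df − Dn = 2·s·(s−f)·h / (h² − (s−f)²).
That is a quadratic in h: DoF·h² − 2·s·(s−f)·h − DoF·(s−f)² = 0 ⇒ h = (s−f)·(s + √(s² + DoF²)) / DoF = 262 × (270 + √(270² + 198²)) / 198 = 262 × (270 + 334.819) / 198 ≈ 800.32 mm.
Then N = f²/(c·h) = 8² / (0.005 × 800.32) = 64 / 4.0016 ≈ 16.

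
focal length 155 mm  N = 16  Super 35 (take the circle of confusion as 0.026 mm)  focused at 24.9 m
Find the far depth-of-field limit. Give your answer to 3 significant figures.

43.6 m

Hyperfocal distance H = f²/(N·c) + f = 155²/(16 × 0.026) + 155 = 24025/0.416 + 155 ≈ 57907.4 mm ≈ 57.91 m.
Far limit Df = s·(H − f)/(H − s) = 24900 × (57907.4 − 155) / (57907.4 − 24900) = 24900 × 57752.4 / 33007.4 ≈ 43567 mm ≈ 43.6 m.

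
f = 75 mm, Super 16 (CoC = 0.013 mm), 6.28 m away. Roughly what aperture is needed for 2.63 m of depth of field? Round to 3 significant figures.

f/14

Write h = H − f = f²/(N·c). The thin-lens limits are Dn = s·h/(h + (s−f)) and Df = s·h/(h − (s−f)), so DoF = Df − Dn = 2·s·(s−f)·h / (h² − (s−f)²).
That is a quadratic in h: DoF·h² − 2·s·(s−f)·h − DoF·(s−f)² = 0 ⇒ h = (s−f)·(s + √(s² + DoF²)) / DoF = 6205 × (6280 + √(6280² + 2630²)) / 2630 = 6205 × (6280 + 6808.47) / 2630 ≈ 30880 mm.
Then N = f²/(c·h) = 75² / (0.013 × 30880) = 5625 / 401.44 ≈ 14.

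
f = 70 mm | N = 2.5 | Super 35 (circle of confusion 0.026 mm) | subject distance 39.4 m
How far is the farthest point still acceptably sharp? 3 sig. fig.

82.4 m

Hyperfocal distance H = f²/(N·c) + f = 70²/(2.5 × 0.026) + 70 = 4900/0.065 + 70 ≈ 75454.6 mm ≈ 75.45 m.
Far limit Df = s·(H − f)/(H − s) = 39400 × (75454.6 − 70) / (75454.6 − 39400) = 39400 × 75384.6 / 36054.6 ≈ 82379 mm ≈ 82.4 m.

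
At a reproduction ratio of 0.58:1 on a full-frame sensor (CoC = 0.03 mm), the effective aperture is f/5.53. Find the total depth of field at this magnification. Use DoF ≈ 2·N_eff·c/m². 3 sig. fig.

0.986 mm

At magnification m, DoF ≈ 2·N_eff·c/m² = 2 × 5.53 × 0.03 / 0.58² = 0.3318 / 0.3364 ≈ 0.986 mm.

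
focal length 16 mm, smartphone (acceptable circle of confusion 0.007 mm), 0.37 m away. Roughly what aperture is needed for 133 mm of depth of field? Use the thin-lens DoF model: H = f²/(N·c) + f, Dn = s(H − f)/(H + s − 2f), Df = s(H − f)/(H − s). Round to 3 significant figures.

Write h = H − f = f²/(N·c). The thin-lens limits are Dn = s·h/(h + (s−f)) and Df = s·h/(h − (s−f)), so DoF = Df − Dn = 2·s·(s−f)·h / (h² − (s−f)²).
That is a quadratic in h: DoF·h² − 2·s·(s−f)·h − DoF·(s−f)² = 0 ⇒ h = (s−f)·(s + √(s² + DoF²)) / DoF = 354 × (370 + √(370² + 133²)) / 133 = 354 × (370 + 393.178) / 133 ≈ 2031.3 mm.
Then N = f²/(c·h) = 16² / (0.007 × 2031.3) = 256 / 14.219 ≈ 18.

f/18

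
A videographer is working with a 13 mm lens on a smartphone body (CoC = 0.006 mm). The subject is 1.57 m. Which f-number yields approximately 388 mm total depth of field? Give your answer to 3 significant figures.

Write h = H − f = f²/(N·c). The thin-lens limits are Dn = s·h/(h + (s−f)) and Df = s·h/(h − (s−f)), so DoF = Df − Dn = 2·s·(s−f)·h / (h² − (s−f)²).
That is a quadratic in h: DoF·h² − 2·s·(s−f)·h − DoF·(s−f)² = 0 ⇒ h = (s−f)·(s + √(s² + DoF²)) / DoF = 1557 × (1570 + √(1570² + 388²)) / 388 = 1557 × (1570 + 1617.23) / 388 ≈ 12790 mm.
Then N = f²/(c·h) = 13² / (0.006 × 12790) = 169 / 76.740 ≈ 2.20.

f/2.20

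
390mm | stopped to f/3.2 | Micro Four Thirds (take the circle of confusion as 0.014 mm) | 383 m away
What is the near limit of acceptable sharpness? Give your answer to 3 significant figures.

344 m

Hyperfocal distance H = f²/(N·c) + f = 390²/(3.2 × 0.014) + 390 = 152100/0.0448 + 390 ≈ 3395479.3 mm ≈ 3395 m.
Near limit Dn = s·(H − f)/(H + s − 2f) = 383000 × (3395479.3 − 390) / (3395479.3 + 383000 − 2 × 390) = 383000 × 3395089.3 / 3777699.3 ≈ 344209 mm ≈ 344 m.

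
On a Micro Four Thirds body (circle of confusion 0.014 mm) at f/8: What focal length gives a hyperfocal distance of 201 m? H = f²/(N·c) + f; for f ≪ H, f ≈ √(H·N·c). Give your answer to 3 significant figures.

From H = f²/(N·c) + f, with f ≪ H: f ≈ √(H·N·c) = √(201000 × 8 × 0.014) = √22512 ≈ 150.0 mm.
The +f correction barely moves this — solving exactly, f² + N·c·f − N·c·H = 0 ⇒ f = (−N·c + √((N·c)² + 4·N·c·H))/2 = (−0.112 + √90048)/2 ≈ 149.98 mm, so f ≈ 150 mm.

150 mm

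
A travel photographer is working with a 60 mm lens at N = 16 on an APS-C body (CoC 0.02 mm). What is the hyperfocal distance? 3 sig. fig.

Hyperfocal distance H = f²/(N·c) + f = 60²/(16 × 0.02) + 60 = 3600/0.32 + 60 ≈ 11310.0 mm ≈ 11.3 m.

11.3 m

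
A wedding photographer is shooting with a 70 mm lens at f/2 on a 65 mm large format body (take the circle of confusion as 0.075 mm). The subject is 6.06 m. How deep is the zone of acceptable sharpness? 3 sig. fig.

Hyperfocal distance H = f²/(N·c) + f = 70²/(2 × 0.075) + 70 = 4900/0.15 + 70 ≈ 32736.7 mm ≈ 32.74 m.
Near limit Dn = s·(H − f)/(H + s − 2f) = 6060 × (32736.7 − 70) / (32736.7 + 6060 − 2 × 70) = 6060 × 32666.7 / 38656.7 ≈ 5121.0 mm.
Far limit Df = s·(H − f)/(H − s) = 6060 × (32736.7 − 70) / (32736.7 − 6060) = 6060 × 32666.7 / 26676.7 ≈ 7420.7 mm.
Depth of field = Df − Dn = 7420.7 − 5121.0 ≈ 2299.7 mm ≈ 2.30 m.

2.30 m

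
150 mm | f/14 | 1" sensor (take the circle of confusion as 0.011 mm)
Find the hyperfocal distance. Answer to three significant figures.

146 m

Hyperfocal distance H = f²/(N·c) + f = 150²/(14 × 0.011) + 150 = 22500/0.154 + 150 ≈ 146253.9 mm ≈ 146 m.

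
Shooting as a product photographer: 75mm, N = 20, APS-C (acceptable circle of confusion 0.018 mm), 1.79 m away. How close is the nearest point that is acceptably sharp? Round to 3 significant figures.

Hyperfocal distance H = f²/(N·c) + f = 75²/(20 × 0.018) + 75 = 5625/0.36 + 75 ≈ 15700.0 mm ≈ 15.70 m.
Near limit Dn = s·(H − f)/(H + s − 2f) = 1790 × (15700.0 − 75) / (15700.0 + 1790 − 2 × 75) = 1790 × 15625.0 / 17340.0 ≈ 1613.0 mm ≈ 1.61 m.

1.61 m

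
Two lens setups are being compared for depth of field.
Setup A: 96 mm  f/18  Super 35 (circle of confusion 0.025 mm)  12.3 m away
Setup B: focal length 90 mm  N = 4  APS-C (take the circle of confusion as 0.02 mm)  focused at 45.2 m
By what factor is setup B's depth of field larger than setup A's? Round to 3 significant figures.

Setup A: H = 96²/(18×0.025) + 96 ≈ 20576.0 mm; DoF = Df − Dn = 30438 − 7707 ≈ 22731 mm.
Setup B: H = 90²/(4×0.02) + 90 ≈ 101340.0 mm; DoF = Df − Dn = 81519 − 31269 ≈ 50250 mm.
Ratio = 50250 / 22731 ≈ 2.21.

2.21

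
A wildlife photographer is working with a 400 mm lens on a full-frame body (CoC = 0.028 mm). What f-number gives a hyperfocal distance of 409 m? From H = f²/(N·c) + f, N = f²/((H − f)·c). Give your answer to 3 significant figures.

Rearrange H = f²/(N·c) + f for N: N = f² / ((H − f)·c).
N = 400² / ((409000 − 400) × 0.028) = 160000 / 11441 ≈ 14.

f/14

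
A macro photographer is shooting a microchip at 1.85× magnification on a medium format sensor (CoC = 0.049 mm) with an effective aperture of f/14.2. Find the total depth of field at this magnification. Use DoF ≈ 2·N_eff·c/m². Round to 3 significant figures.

At magnification m, DoF ≈ 2·N_eff·c/m² = 2 × 14.2 × 0.049 / 1.85² = 1.392 / 3.423 ≈ 0.407 mm.

0.407 mm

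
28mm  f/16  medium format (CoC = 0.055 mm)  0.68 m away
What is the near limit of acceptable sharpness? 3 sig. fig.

Hyperfocal distance H = f²/(N·c) + f = 28²/(16 × 0.055) + 28 = 784/0.88 + 28 ≈ 918.9 mm ≈ 0.919 m.
Near limit Dn = s·(H − f)/(H + s − 2f) = 680 × (918.9 − 28) / (918.9 + 680 − 2 × 28) = 680 × 890.9 / 1542.9 ≈ 392.65 mm.

393 mm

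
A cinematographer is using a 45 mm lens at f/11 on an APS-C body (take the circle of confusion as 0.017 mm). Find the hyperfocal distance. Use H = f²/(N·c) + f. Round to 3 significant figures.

10.9 m

Hyperfocal distance H = f²/(N·c) + f = 45²/(11 × 0.017) + 45 = 2025/0.187 + 45 ≈ 10873.9 mm ≈ 10.9 m.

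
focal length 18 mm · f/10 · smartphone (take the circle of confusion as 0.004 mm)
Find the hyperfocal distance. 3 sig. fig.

Hyperfocal distance H = f²/(N·c) + f = 18²/(10 × 0.004) + 18 = 324/0.04 + 18 ≈ 8118.0 mm ≈ 8.12 m.

8.12 m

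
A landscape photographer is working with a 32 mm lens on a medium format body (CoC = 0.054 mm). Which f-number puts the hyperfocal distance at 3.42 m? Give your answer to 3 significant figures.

f/5.60

Rearrange H = f²/(N·c) + f for N: N = f² / ((H − f)·c).
N = 32² / ((3420 − 32) × 0.054) = 1024 / 183.0 ≈ 5.60.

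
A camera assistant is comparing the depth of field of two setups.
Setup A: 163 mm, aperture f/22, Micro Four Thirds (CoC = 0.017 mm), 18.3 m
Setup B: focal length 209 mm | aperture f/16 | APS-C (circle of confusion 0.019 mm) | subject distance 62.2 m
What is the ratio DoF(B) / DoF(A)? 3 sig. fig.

6.60

Setup A: H = 163²/(22×0.017) + 163 ≈ 71203.1 mm; DoF = Df − Dn = 24573.9 − 14578.1 ≈ 9995.8 mm.
Setup B: H = 209²/(16×0.019) + 209 ≈ 143896.5 mm; DoF = Df − Dn = 109397 − 43453 ≈ 65944 mm.
Ratio = 65944 / 9995.8 ≈ 6.60.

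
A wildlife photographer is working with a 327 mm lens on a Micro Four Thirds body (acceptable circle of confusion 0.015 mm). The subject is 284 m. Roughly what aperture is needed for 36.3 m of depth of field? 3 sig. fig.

Write h = H − f = f²/(N·c). The thin-lens limits are Dn = s·h/(h + (s−f)) and Df = s·h/(h − (s−f)), so DoF = Df − Dn = 2·s·(s−f)·h / (h² − (s−f)²).
That is a quadratic in h: DoF·h² − 2·s·(s−f)·h − DoF·(s−f)² = 0 ⇒ h = (s−f)·(s + √(s² + DoF²)) / DoF = 283673 × (284000 + √(284000² + 36300²)) / 36300 = 283673 × (284000 + 286310) / 36300 ≈ 4456796 mm.
Then N = f²/(c·h) = 327² / (0.015 × 4456796) = 106929 / 66852 ≈ 1.60.

f/1.60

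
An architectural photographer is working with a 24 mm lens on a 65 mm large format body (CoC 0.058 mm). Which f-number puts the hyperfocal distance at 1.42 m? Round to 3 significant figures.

f/7.11

Rearrange H = f²/(N·c) + f for N: N = f² / ((H − f)·c).
N = 24² / ((1420 − 24) × 0.058) = 576 / 80.97 ≈ 7.11.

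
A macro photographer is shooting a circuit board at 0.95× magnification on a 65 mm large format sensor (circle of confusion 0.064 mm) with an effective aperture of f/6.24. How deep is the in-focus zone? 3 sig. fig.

At magnification m, DoF ≈ 2·N_eff·c/m² = 2 × 6.24 × 0.064 / 0.95² = 0.7987 / 0.9025 ≈ 0.885 mm.

0.885 mm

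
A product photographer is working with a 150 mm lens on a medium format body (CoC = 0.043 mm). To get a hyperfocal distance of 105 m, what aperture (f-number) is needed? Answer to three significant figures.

f/4.99

Rearrange H = f²/(N·c) + f for N: N = f² / ((H − f)·c).
N = 150² / ((105000 − 150) × 0.043) = 22500 / 4509 ≈ 4.99.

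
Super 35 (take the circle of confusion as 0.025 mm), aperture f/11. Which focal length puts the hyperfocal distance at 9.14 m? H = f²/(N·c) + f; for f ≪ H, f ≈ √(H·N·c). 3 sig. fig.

From H = f²/(N·c) + f, with f ≪ H: f ≈ √(H·N·c) = √(9140 × 11 × 0.025) = √2513.5 ≈ 50.13 mm.
Exact: f² + N·c·f − N·c·H = 0 ⇒ f = (−N·c + √((N·c)² + 4·N·c·H))/2 = (−0.275 + √10054)/2 ≈ 49.998 mm ≈ 50.0 mm.

50.0 mm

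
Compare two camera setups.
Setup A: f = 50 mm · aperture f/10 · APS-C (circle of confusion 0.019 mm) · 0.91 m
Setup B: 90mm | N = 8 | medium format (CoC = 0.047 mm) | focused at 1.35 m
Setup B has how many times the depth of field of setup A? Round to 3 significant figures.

1.33

Setup A: H = 50²/(10×0.019) + 50 ≈ 13207.9 mm; DoF = Df − Dn = 973.64 − 854.17 ≈ 119.47 mm.
Setup B: H = 90²/(8×0.047) + 90 ≈ 21632.6 mm; DoF = Df − Dn = 1433.87 − 1275.40 ≈ 158.47 mm.
Ratio = 158.47 / 119.47 ≈ 1.33.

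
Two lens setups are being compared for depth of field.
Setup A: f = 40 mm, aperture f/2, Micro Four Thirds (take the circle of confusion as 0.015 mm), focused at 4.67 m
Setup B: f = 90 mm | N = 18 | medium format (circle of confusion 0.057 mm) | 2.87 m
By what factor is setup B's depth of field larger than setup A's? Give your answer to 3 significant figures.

2.82

Setup A: H = 40²/(2×0.015) + 40 ≈ 53373.3 mm; DoF = Df − Dn = 5113.96 − 4296.97 ≈ 816.99 mm.
Setup B: H = 90²/(18×0.057) + 90 ≈ 7984.7 mm; DoF = Df − Dn = 4429.9 − 2122.6 ≈ 2307.3 mm.
Ratio = 2307.3 / 816.99 ≈ 2.82.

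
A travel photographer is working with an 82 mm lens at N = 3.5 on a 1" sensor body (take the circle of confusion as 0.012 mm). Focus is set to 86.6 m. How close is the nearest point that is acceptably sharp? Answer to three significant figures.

56.2 m

Hyperfocal distance H = f²/(N·c) + f = 82²/(3.5 × 0.012) + 82 = 6724/0.042 + 82 ≈ 160177.2 mm ≈ 160.2 m.
Near limit Dn = s·(H − f)/(H + s − 2f) = 86600 × (160177.2 − 82) / (160177.2 + 86600 − 2 × 82) = 86600 × 160095.2 / 246613.2 ≈ 56219 mm ≈ 56.2 m.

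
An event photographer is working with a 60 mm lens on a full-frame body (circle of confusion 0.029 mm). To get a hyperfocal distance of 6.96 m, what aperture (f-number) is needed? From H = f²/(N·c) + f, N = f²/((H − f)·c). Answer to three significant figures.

f/18

Rearrange H = f²/(N·c) + f for N: N = f² / ((H − f)·c).
N = 60² / ((6960 − 60) × 0.029) = 3600 / 200.1 ≈ 18.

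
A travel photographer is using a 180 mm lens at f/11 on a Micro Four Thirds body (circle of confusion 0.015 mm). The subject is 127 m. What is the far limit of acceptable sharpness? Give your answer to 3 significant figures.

Hyperfocal distance H = f²/(N·c) + f = 180²/(11 × 0.015) + 180 = 32400/0.165 + 180 ≈ 196543.6 mm ≈ 196.5 m.
Far limit Df = s·(H − f)/(H − s) = 127000 × (196543.6 − 180) / (196543.6 − 127000) = 127000 × 196363.6 / 69543.6 ≈ 358598 mm ≈ 359 m.

359 m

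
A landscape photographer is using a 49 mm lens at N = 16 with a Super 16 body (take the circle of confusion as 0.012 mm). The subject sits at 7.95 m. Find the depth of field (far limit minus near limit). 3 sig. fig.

16.7 m

Hyperfocal distance H = f²/(N·c) + f = 49²/(16 × 0.012) + 49 = 2401/0.192 + 49 ≈ 12554.2 mm ≈ 12.55 m.
Near limit Dn = s·(H − f)/(H + s − 2f) = 7950 × (12554.2 − 49) / (12554.2 + 7950 − 2 × 49) = 7950 × 12505.2 / 20406.2 ≈ 4872 mm.
Far limit Df = s·(H − f)/(H − s) = 7950 × (12554.2 − 49) / (12554.2 − 7950) = 7950 × 12505.2 / 4604.2 ≈ 21593 mm.
Depth of field = Df − Dn = 21593 − 4872 ≈ 16721 mm ≈ 16.7 m.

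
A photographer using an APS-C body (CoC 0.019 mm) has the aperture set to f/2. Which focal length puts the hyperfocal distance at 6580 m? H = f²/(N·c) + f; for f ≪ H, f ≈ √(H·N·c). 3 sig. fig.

500 mm

From H = f²/(N·c) + f, with f ≪ H: f ≈ √(H·N·c) = √(6580000 × 2 × 0.019) = √250040 ≈ 500.0 mm.
The +f correction barely moves this — solving exactly, f² + N·c·f − N·c·H = 0 ⇒ f = (−N·c + √((N·c)² + 4·N·c·H))/2 = (−0.038 + √1000160)/2 ≈ 500.02 mm, so f ≈ 500 mm.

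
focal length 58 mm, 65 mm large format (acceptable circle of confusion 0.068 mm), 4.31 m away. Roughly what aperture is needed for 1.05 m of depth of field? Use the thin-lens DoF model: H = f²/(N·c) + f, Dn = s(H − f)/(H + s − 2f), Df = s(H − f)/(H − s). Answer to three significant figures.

Write h = H − f = f²/(N·c). The thin-lens limits are Dn = s·h/(h + (s−f)) and Df = s·h/(h − (s−f)), so DoF = Df − Dn = 2·s·(s−f)·h / (h² − (s−f)²).
That is a quadratic in h: DoF·h² − 2·s·(s−f)·h − DoF·(s−f)² = 0 ⇒ h = (s−f)·(s + √(s² + DoF²)) / DoF = 4252 × (4310 + √(4310² + 1050²)) / 1050 = 4252 × (4310 + 4436.06) / 1050 ≈ 35417 mm.
Then N = f²/(c·h) = 58² / (0.068 × 35417) = 3364 / 2408.4 ≈ 1.40.

f/1.40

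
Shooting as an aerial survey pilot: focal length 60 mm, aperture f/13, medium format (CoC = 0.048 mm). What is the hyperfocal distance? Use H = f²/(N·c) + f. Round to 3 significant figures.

5.83 m

Hyperfocal distance H = f²/(N·c) + f = 60²/(13 × 0.048) + 60 = 3600/0.624 + 60 ≈ 5829.2 mm ≈ 5.83 m.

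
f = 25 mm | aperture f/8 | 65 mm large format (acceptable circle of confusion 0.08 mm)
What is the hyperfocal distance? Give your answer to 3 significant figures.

1.00 m

Hyperfocal distance H = f²/(N·c) + f = 25²/(8 × 0.08) + 25 = 625/0.64 + 25 ≈ 1001.6 mm ≈ 1.00 m.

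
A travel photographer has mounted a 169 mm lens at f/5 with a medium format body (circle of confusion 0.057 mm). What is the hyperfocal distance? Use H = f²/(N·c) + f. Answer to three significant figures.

100 m

Hyperfocal distance H = f²/(N·c) + f = 169²/(5 × 0.057) + 169 = 28561/0.285 + 169 ≈ 100383.0 mm ≈ 100 m.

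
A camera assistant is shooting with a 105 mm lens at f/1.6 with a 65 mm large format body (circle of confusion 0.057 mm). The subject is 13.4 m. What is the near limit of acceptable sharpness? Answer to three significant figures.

12.1 m

Hyperfocal distance H = f²/(N·c) + f = 105²/(1.6 × 0.057) + 105 = 11025/0.0912 + 105 ≈ 120993.2 mm ≈ 121.0 m.
Near limit Dn = s·(H − f)/(H + s − 2f) = 13400 × (120993.2 − 105) / (120993.2 + 13400 − 2 × 105) = 13400 × 120888.2 / 134183.2 ≈ 12072 mm ≈ 12.1 m.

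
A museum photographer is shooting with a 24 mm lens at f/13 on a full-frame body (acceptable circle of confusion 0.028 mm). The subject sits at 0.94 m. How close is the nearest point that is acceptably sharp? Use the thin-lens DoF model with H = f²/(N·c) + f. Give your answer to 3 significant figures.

0.595 m

Hyperfocal distance H = f²/(N·c) + f = 24²/(13 × 0.028) + 24 = 576/0.364 + 24 ≈ 1606.4 mm ≈ 1.606 m.
Near limit Dn = s·(H − f)/(H + s − 2f) = 940 × (1606.4 − 24) / (1606.4 + 940 − 2 × 24) = 940 × 1582.4 / 2498.4 ≈ 595.37 mm ≈ 0.595 m.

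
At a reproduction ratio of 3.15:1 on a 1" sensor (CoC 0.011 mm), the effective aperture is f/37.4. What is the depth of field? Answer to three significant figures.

At magnification m, DoF ≈ 2·N_eff·c/m² = 2 × 37.4 × 0.011 / 3.15² = 0.8228 / 9.922 ≈ 0.0829 mm.

0.0829 mm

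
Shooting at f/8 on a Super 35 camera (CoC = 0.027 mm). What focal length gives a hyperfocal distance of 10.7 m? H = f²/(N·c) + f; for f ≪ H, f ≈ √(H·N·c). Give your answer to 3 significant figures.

From H = f²/(N·c) + f, with f ≪ H: f ≈ √(H·N·c) = √(10700 × 8 × 0.027) = √2311.2 ≈ 48.07 mm.
Exact: f² + N·c·f − N·c·H = 0 ⇒ f = (−N·c + √((N·c)² + 4·N·c·H))/2 = (−0.216 + √9244.8)/2 ≈ 47.967 mm ≈ 48.0 mm.

48.0 mm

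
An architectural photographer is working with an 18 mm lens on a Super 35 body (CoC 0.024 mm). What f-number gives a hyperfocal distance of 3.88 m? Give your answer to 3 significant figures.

f/3.50

Rearrange H = f²/(N·c) + f for N: N = f² / ((H − f)·c).
N = 18² / ((3880 − 18) × 0.024) = 324 / 92.69 ≈ 3.50.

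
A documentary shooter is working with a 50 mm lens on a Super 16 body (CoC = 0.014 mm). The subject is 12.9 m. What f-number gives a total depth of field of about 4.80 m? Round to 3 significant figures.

Write h = H − f = f²/(N·c). The thin-lens limits are Dn = s·h/(h + (s−f)) and Df = s·h/(h − (s−f)), so DoF = Df − Dn = 2·s·(s−f)·h / (h² − (s−f)²).
That is a quadratic in h: DoF·h² − 2·s·(s−f)·h − DoF·(s−f)² = 0 ⇒ h = (s−f)·(s + √(s² + DoF²)) / DoF = 12850 × (12900 + √(12900² + 4800²)) / 4800 = 12850 × (12900 + 13764.1) / 4800 ≈ 71382 mm.
Then N = f²/(c·h) = 50² / (0.014 × 71382) = 2500 / 999.35 ≈ 2.50.

f/2.50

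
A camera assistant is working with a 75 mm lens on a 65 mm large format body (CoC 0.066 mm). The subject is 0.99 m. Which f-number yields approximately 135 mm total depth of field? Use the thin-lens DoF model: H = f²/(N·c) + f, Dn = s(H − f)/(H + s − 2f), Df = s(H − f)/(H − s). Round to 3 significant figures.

f/6.32

Write h = H − f = f²/(N·c). The thin-lens limits are Dn = s·h/(h + (s−f)) and Df = s·h/(h − (s−f)), so DoF = Df − Dn = 2·s·(s−f)·h / (h² − (s−f)²).
That is a quadratic in h: DoF·h² − 2·s·(s−f)·h − DoF·(s−f)² = 0 ⇒ h = (s−f)·(s + √(s² + DoF²)) / DoF = 915 × (990 + √(990² + 135²)) / 135 = 915 × (990 + 999.162) / 135 ≈ 13482 mm.
Then N = f²/(c·h) = 75² / (0.066 × 13482) = 5625 / 889.82 ≈ 6.32.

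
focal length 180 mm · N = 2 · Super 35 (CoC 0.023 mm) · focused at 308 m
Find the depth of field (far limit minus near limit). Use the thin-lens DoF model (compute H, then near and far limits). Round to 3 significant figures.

Hyperfocal distance H = f²/(N·c) + f = 180²/(2 × 0.023) + 180 = 32400/0.046 + 180 ≈ 704527.8 mm ≈ 704.5 m.
Near limit Dn = s·(H − f)/(H + s − 2f) = 308000 × (704527.8 − 180) / (704527.8 + 308000 − 2 × 180) = 308000 × 704347.8 / 1012167.8 ≈ 214331 mm.
Far limit Df = s·(H − f)/(H − s) = 308000 × (704527.8 − 180) / (704527.8 − 308000) = 308000 × 704347.8 / 396527.8 ≈ 547097 mm.
Depth of field = Df − Dn = 547097 − 214331 ≈ 332766 mm ≈ 333 m.

333 m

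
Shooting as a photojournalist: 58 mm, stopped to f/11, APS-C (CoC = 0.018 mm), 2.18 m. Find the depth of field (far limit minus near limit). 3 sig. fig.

0.553 m

Hyperfocal distance H = f²/(N·c) + f = 58²/(11 × 0.018) + 58 = 3364/0.198 + 58 ≈ 17047.9 mm ≈ 17.05 m.
Near limit Dn = s·(H − f)/(H + s − 2f) = 2180 × (17047.9 − 58) / (17047.9 + 2180 − 2 × 58) = 2180 × 16989.9 / 19111.9 ≈ 1937.95 mm.
Far limit Df = s·(H − f)/(H − s) = 2180 × (17047.9 − 58) / (17047.9 − 2180) = 2180 × 16989.9 / 14867.9 ≈ 2491.14 mm.
Depth of field = Df − Dn = 2491.14 − 1937.95 ≈ 553.19 mm ≈ 0.553 m.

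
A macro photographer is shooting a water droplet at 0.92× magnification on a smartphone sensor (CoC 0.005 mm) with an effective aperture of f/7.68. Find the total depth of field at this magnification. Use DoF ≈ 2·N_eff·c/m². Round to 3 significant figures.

At magnification m, DoF ≈ 2·N_eff·c/m² = 2 × 7.68 × 0.005 / 0.92² = 0.0768 / 0.8464 ≈ 0.0907 mm.

0.0907 mm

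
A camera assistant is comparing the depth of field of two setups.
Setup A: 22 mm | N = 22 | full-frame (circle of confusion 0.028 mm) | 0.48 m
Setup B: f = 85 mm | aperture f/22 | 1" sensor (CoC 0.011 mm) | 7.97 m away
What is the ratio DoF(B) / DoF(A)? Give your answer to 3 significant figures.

Setup A: H = 22²/(22×0.028) + 22 ≈ 807.7 mm; DoF = Df − Dn = 1150.83 − 303.24 ≈ 847.59 mm.
Setup B: H = 85²/(22×0.011) + 85 ≈ 29940.4 mm; DoF = Df − Dn = 10830.4 − 6304.8 ≈ 4525.6 mm.
Ratio = 4525.6 / 847.59 ≈ 5.34.

5.34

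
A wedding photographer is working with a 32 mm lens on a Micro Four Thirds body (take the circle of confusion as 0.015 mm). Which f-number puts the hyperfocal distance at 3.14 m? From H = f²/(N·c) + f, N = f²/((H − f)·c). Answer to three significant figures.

Rearrange H = f²/(N·c) + f for N: N = f² / ((H − f)·c).
N = 32² / ((3140 − 32) × 0.015) = 1024 / 46.62 ≈ 22.

f/22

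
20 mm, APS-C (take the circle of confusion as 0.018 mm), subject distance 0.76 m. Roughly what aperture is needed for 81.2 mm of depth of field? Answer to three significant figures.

f/1.60

Write h = H − f = f²/(N·c). The thin-lens limits are Dn = s·h/(h + (s−f)) and Df = s·h/(h − (s−f)), so DoF = Df − Dn = 2·s·(s−f)·h / (h² − (s−f)²).
That is a quadratic in h: DoF·h² − 2·s·(s−f)·h − DoF·(s−f)² = 0 ⇒ h = (s−f)·(s + √(s² + DoF²)) / DoF = 740 × (760 + √(760² + 81.2²)) / 81.2 = 740 × (760 + 764.325) / 81.2 ≈ 13892 mm.
Then N = f²/(c·h) = 20² / (0.018 × 13892) = 400 / 250.05 ≈ 1.60.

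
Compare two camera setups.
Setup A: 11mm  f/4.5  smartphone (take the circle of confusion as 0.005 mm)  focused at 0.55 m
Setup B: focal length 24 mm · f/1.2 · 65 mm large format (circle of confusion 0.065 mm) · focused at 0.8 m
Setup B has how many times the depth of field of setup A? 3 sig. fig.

1.53

Setup A: H = 11²/(4.5×0.005) + 11 ≈ 5388.8 mm; DoF = Df − Dn = 611.27 − 499.90 ≈ 111.37 mm.
Setup B: H = 24²/(1.2×0.065) + 24 ≈ 7408.6 mm; DoF = Df − Dn = 893.94 − 723.93 ≈ 170.01 mm.
Ratio = 170.01 / 111.37 ≈ 1.53.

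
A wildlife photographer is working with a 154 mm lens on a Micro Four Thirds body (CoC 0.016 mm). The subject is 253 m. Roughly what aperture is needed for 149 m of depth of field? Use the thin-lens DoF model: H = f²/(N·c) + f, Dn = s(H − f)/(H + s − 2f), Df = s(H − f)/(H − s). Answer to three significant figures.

f/1.60

Write h = H − f = f²/(N·c). The thin-lens limits are Dn = s·h/(h + (s−f)) and Df = s·h/(h − (s−f)), so DoF = Df − Dn = 2·s·(s−f)·h / (h² − (s−f)²).
That is a quadratic in h: DoF·h² − 2·s·(s−f)·h − DoF·(s−f)² = 0 ⇒ h = (s−f)·(s + √(s² + DoF²)) / DoF = 252846 × (253000 + √(253000² + 149000²)) / 149000 = 252846 × (253000 + 293615) / 149000 ≈ 927581 mm.
Then N = f²/(c·h) = 154² / (0.016 × 927581) = 23716 / 14841 ≈ 1.60.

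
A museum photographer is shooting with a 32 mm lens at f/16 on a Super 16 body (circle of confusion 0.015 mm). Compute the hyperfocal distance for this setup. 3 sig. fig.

Hyperfocal distance H = f²/(N·c) + f = 32²/(16 × 0.015) + 32 = 1024/0.24 + 32 ≈ 4298.7 mm ≈ 4.30 m.

4.30 m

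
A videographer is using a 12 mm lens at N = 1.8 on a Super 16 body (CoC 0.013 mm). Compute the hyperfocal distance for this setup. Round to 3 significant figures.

Hyperfocal distance H = f²/(N·c) + f = 12²/(1.8 × 0.013) + 12 = 144/0.0234 + 12 ≈ 6165.8 mm ≈ 6.17 m.

6.17 m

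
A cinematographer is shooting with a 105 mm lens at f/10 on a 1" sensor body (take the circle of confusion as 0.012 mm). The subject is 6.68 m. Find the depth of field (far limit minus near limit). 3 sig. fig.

Hyperfocal distance H = f²/(N·c) + f = 105²/(10 × 0.012) + 105 = 11025/0.12 + 105 ≈ 91980.0 mm ≈ 91.98 m.
Near limit Dn = s·(H − f)/(H + s − 2f) = 6680 × (91980.0 − 105) / (91980.0 + 6680 − 2 × 105) = 6680 × 91875.0 / 98450.0 ≈ 6233.88 mm.
Far limit Df = s·(H − f)/(H − s) = 6680 × (91980.0 − 105) / (91980.0 − 6680) = 6680 × 91875.0 / 85300.0 ≈ 7194.90 mm.
Depth of field = Df − Dn = 7194.90 − 6233.88 ≈ 961.02 mm ≈ 0.961 m.

0.961 m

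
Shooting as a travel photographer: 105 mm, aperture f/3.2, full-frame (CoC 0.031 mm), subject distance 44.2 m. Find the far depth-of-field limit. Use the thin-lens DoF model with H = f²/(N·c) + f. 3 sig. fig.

Hyperfocal distance H = f²/(N·c) + f = 105²/(3.2 × 0.031) + 105 = 11025/0.0992 + 105 ≈ 111244.1 mm ≈ 111.2 m.
Far limit Df = s·(H − f)/(H − s) = 44200 × (111244.1 − 105) / (111244.1 − 44200) = 44200 × 111139.1 / 67044.1 ≈ 73270 mm ≈ 73.3 m.

73.3 m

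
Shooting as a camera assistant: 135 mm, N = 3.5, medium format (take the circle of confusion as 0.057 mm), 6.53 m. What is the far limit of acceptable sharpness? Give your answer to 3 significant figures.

7.02 m

Hyperfocal distance H = f²/(N·c) + f = 135²/(3.5 × 0.057) + 135 = 18225/0.1995 + 135 ≈ 91488.4 mm ≈ 91.49 m.
Far limit Df = s·(H − f)/(H − s) = 6530 × (91488.4 − 135) / (91488.4 − 6530) = 6530 × 91353.4 / 84958.4 ≈ 7021.5 mm ≈ 7.02 m.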